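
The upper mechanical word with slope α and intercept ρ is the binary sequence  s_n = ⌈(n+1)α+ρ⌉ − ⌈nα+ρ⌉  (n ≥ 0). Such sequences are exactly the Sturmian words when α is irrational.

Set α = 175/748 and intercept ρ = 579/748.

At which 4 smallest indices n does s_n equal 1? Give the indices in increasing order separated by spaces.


n=0: ⌈754/748⌉−⌈579/748⌉ = 2−1 = 1  ← one
n=1: ⌈929/748⌉−⌈754/748⌉ = 2−2 = 0
n=2: ⌈1104/748⌉−⌈929/748⌉ = 2−2 = 0
n=3: ⌈1279/748⌉−⌈1104/748⌉ = 2−2 = 0
n=4: ⌈1454/748⌉−⌈1279/748⌉ = 2−2 = 0
n=5: ⌈1629/748⌉−⌈1454/748⌉ = 3−2 = 1  ← one
n=6: ⌈1804/748⌉−⌈1629/748⌉ = 3−3 = 0
n=7: ⌈1979/748⌉−⌈1804/748⌉ = 3−3 = 0
n=8: ⌈2154/748⌉−⌈1979/748⌉ = 3−3 = 0
n=9: ⌈2329/748⌉−⌈2154/748⌉ = 4−3 = 1  ← one
n=10: ⌈2504/748⌉−⌈2329/748⌉ = 4−4 = 0
n=11: ⌈2679/748⌉−⌈2504/748⌉ = 4−4 = 0
n=12: ⌈2854/748⌉−⌈2679/748⌉ = 4−4 = 0
n=13: ⌈3029/748⌉−⌈2854/748⌉ = 5−4 = 1  ← one
positions of the first 4 ones: 0 5 9 13

0 5 9 13


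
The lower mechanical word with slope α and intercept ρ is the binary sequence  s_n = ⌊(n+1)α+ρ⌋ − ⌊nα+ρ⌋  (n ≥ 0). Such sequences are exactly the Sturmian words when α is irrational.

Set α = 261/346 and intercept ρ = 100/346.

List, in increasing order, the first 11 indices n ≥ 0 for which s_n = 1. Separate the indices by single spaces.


n=0: ⌊361/346⌋−⌊100/346⌋ = 1−0 = 1  ← one
n=1: ⌊622/346⌋−⌊361/346⌋ = 1−1 = 0
n=2: ⌊883/346⌋−⌊622/346⌋ = 2−1 = 1  ← one
n=3: ⌊1144/346⌋−⌊883/346⌋ = 3−2 = 1  ← one
n=4: ⌊1405/346⌋−⌊1144/346⌋ = 4−3 = 1  ← one
n=5: ⌊1666/346⌋−⌊1405/346⌋ = 4−4 = 0
n=6: ⌊1927/346⌋−⌊1666/346⌋ = 5−4 = 1  ← one
n=7: ⌊2188/346⌋−⌊1927/346⌋ = 6−5 = 1  ← one
n=8: ⌊2449/346⌋−⌊2188/346⌋ = 7−6 = 1  ← one
n=9: ⌊2710/346⌋−⌊2449/346⌋ = 7−7 = 0
n=10: ⌊2971/346⌋−⌊2710/346⌋ = 8−7 = 1  ← one
n=11: ⌊3232/346⌋−⌊2971/346⌋ = 9−8 = 1  ← one
n=12: ⌊3493/346⌋−⌊3232/346⌋ = 10−9 = 1  ← one
n=13: ⌊3754/346⌋−⌊3493/346⌋ = 10−10 = 0
n=14: ⌊4015/346⌋−⌊3754/346⌋ = 11−10 = 1  ← one
positions of the first 11 ones: 0 2 3 4 6 7 8 10 11 12 14

0 2 3 4 6 7 8 10 11 12 14


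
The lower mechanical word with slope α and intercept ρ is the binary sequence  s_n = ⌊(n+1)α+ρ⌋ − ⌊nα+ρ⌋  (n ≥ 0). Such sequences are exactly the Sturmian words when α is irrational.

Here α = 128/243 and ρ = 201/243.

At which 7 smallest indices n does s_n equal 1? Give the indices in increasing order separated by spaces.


n=0: ⌊329/243⌋−⌊201/243⌋ = 1−0 = 1  ← one
n=1: ⌊457/243⌋−⌊329/243⌋ = 1−1 = 0
n=2: ⌊585/243⌋−⌊457/243⌋ = 2−1 = 1  ← one
n=3: ⌊713/243⌋−⌊585/243⌋ = 2−2 = 0
n=4: ⌊841/243⌋−⌊713/243⌋ = 3−2 = 1  ← one
n=5: ⌊969/243⌋−⌊841/243⌋ = 3−3 = 0
n=6: ⌊1097/243⌋−⌊969/243⌋ = 4−3 = 1  ← one
n=7: ⌊1225/243⌋−⌊1097/243⌋ = 5−4 = 1  ← one
n=8: ⌊1353/243⌋−⌊1225/243⌋ = 5−5 = 0
n=9: ⌊1481/243⌋−⌊1353/243⌋ = 6−5 = 1  ← one
n=10: ⌊1609/243⌋−⌊1481/243⌋ = 6−6 = 0
n=11: ⌊1737/243⌋−⌊1609/243⌋ = 7−6 = 1  ← one
positions of the first 7 ones: 0 2 4 6 7 9 11

0 2 4 6 7 9 11


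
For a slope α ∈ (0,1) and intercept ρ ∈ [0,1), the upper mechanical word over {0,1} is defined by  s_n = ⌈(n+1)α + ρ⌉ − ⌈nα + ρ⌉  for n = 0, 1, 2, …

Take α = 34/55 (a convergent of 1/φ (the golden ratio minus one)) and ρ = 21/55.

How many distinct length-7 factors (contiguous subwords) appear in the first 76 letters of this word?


t_n = ⌈(n·34+21)/55⌉ for n = 0 … 76:
  n=0…9: ⌈21/55⌉=1 ⌈55/55⌉=1 ⌈89/55⌉=2 ⌈123/55⌉=3 ⌈157/55⌉=3 ⌈191/55⌉=4 ⌈225/55⌉=5 ⌈259/55⌉=5 ⌈293/55⌉=6 ⌈327/55⌉=6
  n=10…19: ⌈361/55⌉=7 ⌈395/55⌉=8 ⌈429/55⌉=8 ⌈463/55⌉=9 ⌈497/55⌉=10 ⌈531/55⌉=10 ⌈565/55⌉=11 ⌈599/55⌉=11 ⌈633/55⌉=12 ⌈667/55⌉=13
  n=20…29: ⌈701/55⌉=13 ⌈735/55⌉=14 ⌈769/55⌉=14 ⌈803/55⌉=15 ⌈837/55⌉=16 ⌈871/55⌉=16 ⌈905/55⌉=17 ⌈939/55⌉=18 ⌈973/55⌉=18 ⌈1007/55⌉=19
  n=30…39: ⌈1041/55⌉=19 ⌈1075/55⌉=20 ⌈1109/55⌉=21 ⌈1143/55⌉=21 ⌈1177/55⌉=22 ⌈1211/55⌉=23 ⌈1245/55⌉=23 ⌈1279/55⌉=24 ⌈1313/55⌉=24 ⌈1347/55⌉=25
  n=40…49: ⌈1381/55⌉=26 ⌈1415/55⌉=26 ⌈1449/55⌉=27 ⌈1483/55⌉=27 ⌈1517/55⌉=28 ⌈1551/55⌉=29 ⌈1585/55⌉=29 ⌈1619/55⌉=30 ⌈1653/55⌉=31 ⌈1687/55⌉=31
  n=50…59: ⌈1721/55⌉=32 ⌈1755/55⌉=32 ⌈1789/55⌉=33 ⌈1823/55⌉=34 ⌈1857/55⌉=34 ⌈1891/55⌉=35 ⌈1925/55⌉=35 ⌈1959/55⌉=36 ⌈1993/55⌉=37 ⌈2027/55⌉=37
  n=60…69: ⌈2061/55⌉=38 ⌈2095/55⌉=39 ⌈2129/55⌉=39 ⌈2163/55⌉=40 ⌈2197/55⌉=40 ⌈2231/55⌉=41 ⌈2265/55⌉=42 ⌈2299/55⌉=42 ⌈2333/55⌉=43 ⌈2367/55⌉=44
  n=70…76: ⌈2401/55⌉=44 ⌈2435/55⌉=45 ⌈2469/55⌉=45 ⌈2503/55⌉=46 ⌈2537/55⌉=47 ⌈2571/55⌉=47 ⌈2605/55⌉=48
s_n = t_(n+1) − t_n for n = 0 … 75 gives
prefix = 0110110101101101011010110110101101101011010110110101101011011010110110101101
slide a length-7 window over [0..6] … [69..75] (70 windows); first occurrence of each distinct factor:
  [  0..  6] 0110110
  [  1..  7] 1101101
  [  2..  8] 1011010
  [  3..  9] 0110101
  [  4.. 10] 1101011
  [  5.. 11] 1010110
  [  6.. 12] 0101101
  [  7.. 13] 1011011
  (the other 62 windows repeat one of these)
distinct factors: {0101101, 0110101, 0110110, 1010110, 1011010, 1011011, 1101011, 1101101}
count = 8  (Sturmian bound for length 7 is 8)

8


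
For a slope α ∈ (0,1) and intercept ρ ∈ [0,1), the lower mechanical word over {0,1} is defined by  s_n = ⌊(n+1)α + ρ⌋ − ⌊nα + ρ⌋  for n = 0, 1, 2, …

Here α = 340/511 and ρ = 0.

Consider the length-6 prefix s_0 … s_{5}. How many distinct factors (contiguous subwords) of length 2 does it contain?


t_n = ⌊(n·340)/511⌋ for n = 0 … 6:
  n=0…6: ⌊0/511⌋=0 ⌊340/511⌋=0 ⌊680/511⌋=1 ⌊1020/511⌋=1 ⌊1360/511⌋=2 ⌊1700/511⌋=3 ⌊2040/511⌋=3
s_n = t_(n+1) − t_n for n = 0 … 5 gives
prefix = 010110
slide a length-2 window over [0..1] … [4..5] (5 windows); first occurrence of each distinct factor:
  [  0..  1] 01
  [  1..  2] 10
  [  3..  4] 11
  (the other 2 windows repeat one of these)
distinct factors: {01, 10, 11}
count = 3  (Sturmian bound for length 2 is 3)

3


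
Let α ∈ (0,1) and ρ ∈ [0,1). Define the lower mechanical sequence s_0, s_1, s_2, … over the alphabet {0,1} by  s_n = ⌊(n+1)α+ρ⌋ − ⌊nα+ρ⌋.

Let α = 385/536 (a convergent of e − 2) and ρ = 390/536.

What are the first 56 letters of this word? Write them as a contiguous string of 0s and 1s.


11011101101110110111011011101101110111011011101101110110

n=0: ⌊(1·385+390)/536⌋ − ⌊(0·385+390)/536⌋ = ⌊775/536⌋ − ⌊390/536⌋ = 1 − 0 = 1
n=1: ⌊(2·385+390)/536⌋ − ⌊(1·385+390)/536⌋ = ⌊1160/536⌋ − ⌊775/536⌋ = 2 − 1 = 1
n=2: ⌊(3·385+390)/536⌋ − ⌊(2·385+390)/536⌋ = ⌊1545/536⌋ − ⌊1160/536⌋ = 2 − 2 = 0
n=3: ⌊(4·385+390)/536⌋ − ⌊(3·385+390)/536⌋ = ⌊1930/536⌋ − ⌊1545/536⌋ = 3 − 2 = 1
n=4: ⌊(5·385+390)/536⌋ − ⌊(4·385+390)/536⌋ = ⌊2315/536⌋ − ⌊1930/536⌋ = 4 − 3 = 1
n=5: ⌊(6·385+390)/536⌋ − ⌊(5·385+390)/536⌋ = ⌊2700/536⌋ − ⌊2315/536⌋ = 5 − 4 = 1
n=6: ⌊(7·385+390)/536⌋ − ⌊(6·385+390)/536⌋ = ⌊3085/536⌋ − ⌊2700/536⌋ = 5 − 5 = 0
n=7: ⌊(8·385+390)/536⌋ − ⌊(7·385+390)/536⌋ = ⌊3470/536⌋ − ⌊3085/536⌋ = 6 − 5 = 1
n=8: ⌊(9·385+390)/536⌋ − ⌊(8·385+390)/536⌋ = ⌊3855/536⌋ − ⌊3470/536⌋ = 7 − 6 = 1
n=9: ⌊(10·385+390)/536⌋ − ⌊(9·385+390)/536⌋ = ⌊4240/536⌋ − ⌊3855/536⌋ = 7 − 7 = 0
n=10: ⌊(11·385+390)/536⌋ − ⌊(10·385+390)/536⌋ = ⌊4625/536⌋ − ⌊4240/536⌋ = 8 − 7 = 1
n=11: ⌊(12·385+390)/536⌋ − ⌊(11·385+390)/536⌋ = ⌊5010/536⌋ − ⌊4625/536⌋ = 9 − 8 = 1
n=12: ⌊(13·385+390)/536⌋ − ⌊(12·385+390)/536⌋ = ⌊5395/536⌋ − ⌊5010/536⌋ = 10 − 9 = 1
n=13: ⌊(14·385+390)/536⌋ − ⌊(13·385+390)/536⌋ = ⌊5780/536⌋ − ⌊5395/536⌋ = 10 − 10 = 0
n=14: ⌊(15·385+390)/536⌋ − ⌊(14·385+390)/536⌋ = ⌊6165/536⌋ − ⌊5780/536⌋ = 11 − 10 = 1
n=15: ⌊(16·385+390)/536⌋ − ⌊(15·385+390)/536⌋ = ⌊6550/536⌋ − ⌊6165/536⌋ = 12 − 11 = 1
n=16: ⌊(17·385+390)/536⌋ − ⌊(16·385+390)/536⌋ = ⌊6935/536⌋ − ⌊6550/536⌋ = 12 − 12 = 0
n=17: ⌊(18·385+390)/536⌋ − ⌊(17·385+390)/536⌋ = ⌊7320/536⌋ − ⌊6935/536⌋ = 13 − 12 = 1
n=18: ⌊(19·385+390)/536⌋ − ⌊(18·385+390)/536⌋ = ⌊7705/536⌋ − ⌊7320/536⌋ = 14 − 13 = 1
n=19: ⌊(20·385+390)/536⌋ − ⌊(19·385+390)/536⌋ = ⌊8090/536⌋ − ⌊7705/536⌋ = 15 − 14 = 1
n=20: ⌊(21·385+390)/536⌋ − ⌊(20·385+390)/536⌋ = ⌊8475/536⌋ − ⌊8090/536⌋ = 15 − 15 = 0
n=21: ⌊(22·385+390)/536⌋ − ⌊(21·385+390)/536⌋ = ⌊8860/536⌋ − ⌊8475/536⌋ = 16 − 15 = 1
n=22: ⌊(23·385+390)/536⌋ − ⌊(22·385+390)/536⌋ = ⌊9245/536⌋ − ⌊8860/536⌋ = 17 − 16 = 1
n=23: ⌊(24·385+390)/536⌋ − ⌊(23·385+390)/536⌋ = ⌊9630/536⌋ − ⌊9245/536⌋ = 17 − 17 = 0
n=24: ⌊(25·385+390)/536⌋ − ⌊(24·385+390)/536⌋ = ⌊10015/536⌋ − ⌊9630/536⌋ = 18 − 17 = 1
n=25: ⌊(26·385+390)/536⌋ − ⌊(25·385+390)/536⌋ = ⌊10400/536⌋ − ⌊10015/536⌋ = 19 − 18 = 1
n=26: ⌊(27·385+390)/536⌋ − ⌊(26·385+390)/536⌋ = ⌊10785/536⌋ − ⌊10400/536⌋ = 20 − 19 = 1
n=27: ⌊(28·385+390)/536⌋ − ⌊(27·385+390)/536⌋ = ⌊11170/536⌋ − ⌊10785/536⌋ = 20 − 20 = 0
n=28: ⌊(29·385+390)/536⌋ − ⌊(28·385+390)/536⌋ = ⌊11555/536⌋ − ⌊11170/536⌋ = 21 − 20 = 1
n=29: ⌊(30·385+390)/536⌋ − ⌊(29·385+390)/536⌋ = ⌊11940/536⌋ − ⌊11555/536⌋ = 22 − 21 = 1
n=30: ⌊(31·385+390)/536⌋ − ⌊(30·385+390)/536⌋ = ⌊12325/536⌋ − ⌊11940/536⌋ = 22 − 22 = 0
n=31: ⌊(32·385+390)/536⌋ − ⌊(31·385+390)/536⌋ = ⌊12710/536⌋ − ⌊12325/536⌋ = 23 − 22 = 1
n=32: ⌊(33·385+390)/536⌋ − ⌊(32·385+390)/536⌋ = ⌊13095/536⌋ − ⌊12710/536⌋ = 24 − 23 = 1
n=33: ⌊(34·385+390)/536⌋ − ⌊(33·385+390)/536⌋ = ⌊13480/536⌋ − ⌊13095/536⌋ = 25 − 24 = 1
n=34: ⌊(35·385+390)/536⌋ − ⌊(34·385+390)/536⌋ = ⌊13865/536⌋ − ⌊13480/536⌋ = 25 − 25 = 0
n=35: ⌊(36·385+390)/536⌋ − ⌊(35·385+390)/536⌋ = ⌊14250/536⌋ − ⌊13865/536⌋ = 26 − 25 = 1
n=36: ⌊(37·385+390)/536⌋ − ⌊(36·385+390)/536⌋ = ⌊14635/536⌋ − ⌊14250/536⌋ = 27 − 26 = 1
n=37: ⌊(38·385+390)/536⌋ − ⌊(37·385+390)/536⌋ = ⌊15020/536⌋ − ⌊14635/536⌋ = 28 − 27 = 1
n=38: ⌊(39·385+390)/536⌋ − ⌊(38·385+390)/536⌋ = ⌊15405/536⌋ − ⌊15020/536⌋ = 28 − 28 = 0
n=39: ⌊(40·385+390)/536⌋ − ⌊(39·385+390)/536⌋ = ⌊15790/536⌋ − ⌊15405/536⌋ = 29 − 28 = 1
n=40: ⌊(41·385+390)/536⌋ − ⌊(40·385+390)/536⌋ = ⌊16175/536⌋ − ⌊15790/536⌋ = 30 − 29 = 1
n=41: ⌊(42·385+390)/536⌋ − ⌊(41·385+390)/536⌋ = ⌊16560/536⌋ − ⌊16175/536⌋ = 30 − 30 = 0
n=42: ⌊(43·385+390)/536⌋ − ⌊(42·385+390)/536⌋ = ⌊16945/536⌋ − ⌊16560/536⌋ = 31 − 30 = 1
n=43: ⌊(44·385+390)/536⌋ − ⌊(43·385+390)/536⌋ = ⌊17330/536⌋ − ⌊16945/536⌋ = 32 − 31 = 1
n=44: ⌊(45·385+390)/536⌋ − ⌊(44·385+390)/536⌋ = ⌊17715/536⌋ − ⌊17330/536⌋ = 33 − 32 = 1
n=45: ⌊(46·385+390)/536⌋ − ⌊(45·385+390)/536⌋ = ⌊18100/536⌋ − ⌊17715/536⌋ = 33 − 33 = 0
n=46: ⌊(47·385+390)/536⌋ − ⌊(46·385+390)/536⌋ = ⌊18485/536⌋ − ⌊18100/536⌋ = 34 − 33 = 1
n=47: ⌊(48·385+390)/536⌋ − ⌊(47·385+390)/536⌋ = ⌊18870/536⌋ − ⌊18485/536⌋ = 35 − 34 = 1
n=48: ⌊(49·385+390)/536⌋ − ⌊(48·385+390)/536⌋ = ⌊19255/536⌋ − ⌊18870/536⌋ = 35 − 35 = 0
n=49: ⌊(50·385+390)/536⌋ − ⌊(49·385+390)/536⌋ = ⌊19640/536⌋ − ⌊19255/536⌋ = 36 − 35 = 1
n=50: ⌊(51·385+390)/536⌋ − ⌊(50·385+390)/536⌋ = ⌊20025/536⌋ − ⌊19640/536⌋ = 37 − 36 = 1
n=51: ⌊(52·385+390)/536⌋ − ⌊(51·385+390)/536⌋ = ⌊20410/536⌋ − ⌊20025/536⌋ = 38 − 37 = 1
n=52: ⌊(53·385+390)/536⌋ − ⌊(52·385+390)/536⌋ = ⌊20795/536⌋ − ⌊20410/536⌋ = 38 − 38 = 0
n=53: ⌊(54·385+390)/536⌋ − ⌊(53·385+390)/536⌋ = ⌊21180/536⌋ − ⌊20795/536⌋ = 39 − 38 = 1
n=54: ⌊(55·385+390)/536⌋ − ⌊(54·385+390)/536⌋ = ⌊21565/536⌋ − ⌊21180/536⌋ = 40 − 39 = 1
n=55: ⌊(56·385+390)/536⌋ − ⌊(55·385+390)/536⌋ = ⌊21950/536⌋ − ⌊21565/536⌋ = 40 − 40 = 0


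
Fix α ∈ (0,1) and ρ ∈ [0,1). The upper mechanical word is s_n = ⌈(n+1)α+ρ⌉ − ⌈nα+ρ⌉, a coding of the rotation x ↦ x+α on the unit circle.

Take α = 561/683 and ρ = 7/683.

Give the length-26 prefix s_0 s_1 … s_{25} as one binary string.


01111011111011110111110111

n=0: ⌈(1·561+7)/683⌉ − ⌈(0·561+7)/683⌉ = ⌈568/683⌉ − ⌈7/683⌉ = 1 − 1 = 0
n=1: ⌈(2·561+7)/683⌉ − ⌈(1·561+7)/683⌉ = ⌈1129/683⌉ − ⌈568/683⌉ = 2 − 1 = 1
n=2: ⌈(3·561+7)/683⌉ − ⌈(2·561+7)/683⌉ = ⌈1690/683⌉ − ⌈1129/683⌉ = 3 − 2 = 1
n=3: ⌈(4·561+7)/683⌉ − ⌈(3·561+7)/683⌉ = ⌈2251/683⌉ − ⌈1690/683⌉ = 4 − 3 = 1
n=4: ⌈(5·561+7)/683⌉ − ⌈(4·561+7)/683⌉ = ⌈2812/683⌉ − ⌈2251/683⌉ = 5 − 4 = 1
n=5: ⌈(6·561+7)/683⌉ − ⌈(5·561+7)/683⌉ = ⌈3373/683⌉ − ⌈2812/683⌉ = 5 − 5 = 0
n=6: ⌈(7·561+7)/683⌉ − ⌈(6·561+7)/683⌉ = ⌈3934/683⌉ − ⌈3373/683⌉ = 6 − 5 = 1
n=7: ⌈(8·561+7)/683⌉ − ⌈(7·561+7)/683⌉ = ⌈4495/683⌉ − ⌈3934/683⌉ = 7 − 6 = 1
n=8: ⌈(9·561+7)/683⌉ − ⌈(8·561+7)/683⌉ = ⌈5056/683⌉ − ⌈4495/683⌉ = 8 − 7 = 1
n=9: ⌈(10·561+7)/683⌉ − ⌈(9·561+7)/683⌉ = ⌈5617/683⌉ − ⌈5056/683⌉ = 9 − 8 = 1
n=10: ⌈(11·561+7)/683⌉ − ⌈(10·561+7)/683⌉ = ⌈6178/683⌉ − ⌈5617/683⌉ = 10 − 9 = 1
n=11: ⌈(12·561+7)/683⌉ − ⌈(11·561+7)/683⌉ = ⌈6739/683⌉ − ⌈6178/683⌉ = 10 − 10 = 0
n=12: ⌈(13·561+7)/683⌉ − ⌈(12·561+7)/683⌉ = ⌈7300/683⌉ − ⌈6739/683⌉ = 11 − 10 = 1
n=13: ⌈(14·561+7)/683⌉ − ⌈(13·561+7)/683⌉ = ⌈7861/683⌉ − ⌈7300/683⌉ = 12 − 11 = 1
n=14: ⌈(15·561+7)/683⌉ − ⌈(14·561+7)/683⌉ = ⌈8422/683⌉ − ⌈7861/683⌉ = 13 − 12 = 1
n=15: ⌈(16·561+7)/683⌉ − ⌈(15·561+7)/683⌉ = ⌈8983/683⌉ − ⌈8422/683⌉ = 14 − 13 = 1
n=16: ⌈(17·561+7)/683⌉ − ⌈(16·561+7)/683⌉ = ⌈9544/683⌉ − ⌈8983/683⌉ = 14 − 14 = 0
n=17: ⌈(18·561+7)/683⌉ − ⌈(17·561+7)/683⌉ = ⌈10105/683⌉ − ⌈9544/683⌉ = 15 − 14 = 1
n=18: ⌈(19·561+7)/683⌉ − ⌈(18·561+7)/683⌉ = ⌈10666/683⌉ − ⌈10105/683⌉ = 16 − 15 = 1
n=19: ⌈(20·561+7)/683⌉ − ⌈(19·561+7)/683⌉ = ⌈11227/683⌉ − ⌈10666/683⌉ = 17 − 16 = 1
n=20: ⌈(21·561+7)/683⌉ − ⌈(20·561+7)/683⌉ = ⌈11788/683⌉ − ⌈11227/683⌉ = 18 − 17 = 1
n=21: ⌈(22·561+7)/683⌉ − ⌈(21·561+7)/683⌉ = ⌈12349/683⌉ − ⌈11788/683⌉ = 19 − 18 = 1
n=22: ⌈(23·561+7)/683⌉ − ⌈(22·561+7)/683⌉ = ⌈12910/683⌉ − ⌈12349/683⌉ = 19 − 19 = 0
n=23: ⌈(24·561+7)/683⌉ − ⌈(23·561+7)/683⌉ = ⌈13471/683⌉ − ⌈12910/683⌉ = 20 − 19 = 1
n=24: ⌈(25·561+7)/683⌉ − ⌈(24·561+7)/683⌉ = ⌈14032/683⌉ − ⌈13471/683⌉ = 21 − 20 = 1
n=25: ⌈(26·561+7)/683⌉ − ⌈(25·561+7)/683⌉ = ⌈14593/683⌉ − ⌈14032/683⌉ = 22 − 21 = 1


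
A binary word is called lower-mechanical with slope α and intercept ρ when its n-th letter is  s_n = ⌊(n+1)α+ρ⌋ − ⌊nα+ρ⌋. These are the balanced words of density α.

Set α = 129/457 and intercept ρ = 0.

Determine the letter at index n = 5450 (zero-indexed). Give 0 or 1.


(n+1)α + ρ = (5451·129) / 457 = 703179/457
nα + ρ     = (5450·129) / 457 = 703050/457
⌊703179/457⌋ = 1538,  ⌊703050/457⌋ = 1538
s_{5450} = 1538 − 1538 = 0

0


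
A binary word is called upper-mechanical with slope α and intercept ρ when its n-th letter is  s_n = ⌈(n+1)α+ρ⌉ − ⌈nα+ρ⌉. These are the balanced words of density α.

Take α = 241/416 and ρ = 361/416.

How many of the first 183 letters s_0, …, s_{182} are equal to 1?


#1s = Σ_{n=0}^{182} s_n = Σ_{n=0}^{182} (⌈(n+1)α+ρ⌉ − ⌈nα+ρ⌉)
the sum telescopes: every ⌈nα+ρ⌉ with 0 < n < 183 appears once with + and once with −, leaving ⌈183α+ρ⌉ − ⌈0·α+ρ⌉
183α + ρ = (183·241 + 361) / 416 = 44464/416
ρ = 361/416
⌈44464/416⌉ = 107,  ⌈361/416⌉ = 1
#1s = 107 − 1 = 106

106


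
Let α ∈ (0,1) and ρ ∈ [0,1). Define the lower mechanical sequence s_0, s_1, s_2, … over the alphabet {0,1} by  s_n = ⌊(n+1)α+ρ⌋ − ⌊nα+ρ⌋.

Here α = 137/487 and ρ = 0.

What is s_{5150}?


(n+1)α + ρ = (5151·137) / 487 = 705687/487
nα + ρ     = (5150·137) / 487 = 705550/487
⌊705687/487⌋ = 1449,  ⌊705550/487⌋ = 1448
s_{5150} = 1449 − 1448 = 1

1


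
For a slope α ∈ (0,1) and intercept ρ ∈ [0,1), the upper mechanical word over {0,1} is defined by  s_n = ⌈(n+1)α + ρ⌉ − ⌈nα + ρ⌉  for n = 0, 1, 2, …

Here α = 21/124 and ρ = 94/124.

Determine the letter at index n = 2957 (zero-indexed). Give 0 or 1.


(n+1)α + ρ = (2958·21 + 94) / 124 = 62212/124
nα + ρ     = (2957·21 + 94) / 124 = 62191/124
⌈62212/124⌉ = 502,  ⌈62191/124⌉ = 502
s_{2957} = 502 − 502 = 0

0


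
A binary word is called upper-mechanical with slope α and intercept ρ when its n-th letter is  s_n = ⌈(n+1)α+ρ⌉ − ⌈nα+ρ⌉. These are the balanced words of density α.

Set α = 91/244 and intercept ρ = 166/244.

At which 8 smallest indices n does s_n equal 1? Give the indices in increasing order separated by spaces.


0 3 6 8 11 14 16 19

n=0: ⌈257/244⌉−⌈166/244⌉ = 2−1 = 1  ← one
n=1: ⌈348/244⌉−⌈257/244⌉ = 2−2 = 0
n=2: ⌈439/244⌉−⌈348/244⌉ = 2−2 = 0
n=3: ⌈530/244⌉−⌈439/244⌉ = 3−2 = 1  ← one
n=4: ⌈621/244⌉−⌈530/244⌉ = 3−3 = 0
n=5: ⌈712/244⌉−⌈621/244⌉ = 3−3 = 0
n=6: ⌈803/244⌉−⌈712/244⌉ = 4−3 = 1  ← one
n=7: ⌈894/244⌉−⌈803/244⌉ = 4−4 = 0
n=8: ⌈985/244⌉−⌈894/244⌉ = 5−4 = 1  ← one
n=9: ⌈1076/244⌉−⌈985/244⌉ = 5−5 = 0
n=10: ⌈1167/244⌉−⌈1076/244⌉ = 5−5 = 0
n=11: ⌈1258/244⌉−⌈1167/244⌉ = 6−5 = 1  ← one
n=12: ⌈1349/244⌉−⌈1258/244⌉ = 6−6 = 0
n=13: ⌈1440/244⌉−⌈1349/244⌉ = 6−6 = 0
n=14: ⌈1531/244⌉−⌈1440/244⌉ = 7−6 = 1  ← one
n=15: ⌈1622/244⌉−⌈1531/244⌉ = 7−7 = 0
n=16: ⌈1713/244⌉−⌈1622/244⌉ = 8−7 = 1  ← one
n=17: ⌈1804/244⌉−⌈1713/244⌉ = 8−8 = 0
n=18: ⌈1895/244⌉−⌈1804/244⌉ = 8−8 = 0
n=19: ⌈1986/244⌉−⌈1895/244⌉ = 9−8 = 1  ← one
positions of the first 8 ones: 0 3 6 8 11 14 16 19


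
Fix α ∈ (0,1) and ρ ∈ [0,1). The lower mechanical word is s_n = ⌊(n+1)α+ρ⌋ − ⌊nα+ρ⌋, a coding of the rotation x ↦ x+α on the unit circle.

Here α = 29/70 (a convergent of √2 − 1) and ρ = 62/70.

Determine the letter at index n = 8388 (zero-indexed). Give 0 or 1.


(n+1)α + ρ = (8389·29 + 62) / 70 = 243343/70
nα + ρ     = (8388·29 + 62) / 70 = 243314/70
⌊243343/70⌋ = 3476,  ⌊243314/70⌋ = 3475
s_{8388} = 3476 − 3475 = 1

1


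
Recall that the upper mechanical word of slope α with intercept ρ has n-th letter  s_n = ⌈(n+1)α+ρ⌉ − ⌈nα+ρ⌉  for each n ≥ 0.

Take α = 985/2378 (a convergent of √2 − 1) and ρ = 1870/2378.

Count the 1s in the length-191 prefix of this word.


79

#1s = Σ_{n=0}^{190} s_n = Σ_{n=0}^{190} (⌈(n+1)α+ρ⌉ − ⌈nα+ρ⌉)
the sum telescopes: every ⌈nα+ρ⌉ with 0 < n < 191 appears once with + and once with −, leaving ⌈191α+ρ⌉ − ⌈0·α+ρ⌉
191α + ρ = (191·985 + 1870) / 2378 = 190005/2378
ρ = 1870/2378
⌈190005/2378⌉ = 80,  ⌈1870/2378⌉ = 1
#1s = 80 − 1 = 79


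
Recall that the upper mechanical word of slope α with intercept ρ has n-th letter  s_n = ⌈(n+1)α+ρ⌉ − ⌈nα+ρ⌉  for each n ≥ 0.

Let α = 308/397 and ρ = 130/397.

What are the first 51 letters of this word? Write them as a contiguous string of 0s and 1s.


101110111101110111101110111101110111101110111101110

n=0: ⌈(1·308+130)/397⌉ − ⌈(0·308+130)/397⌉ = ⌈438/397⌉ − ⌈130/397⌉ = 2 − 1 = 1
n=1: ⌈(2·308+130)/397⌉ − ⌈(1·308+130)/397⌉ = ⌈746/397⌉ − ⌈438/397⌉ = 2 − 2 = 0
n=2: ⌈(3·308+130)/397⌉ − ⌈(2·308+130)/397⌉ = ⌈1054/397⌉ − ⌈746/397⌉ = 3 − 2 = 1
n=3: ⌈(4·308+130)/397⌉ − ⌈(3·308+130)/397⌉ = ⌈1362/397⌉ − ⌈1054/397⌉ = 4 − 3 = 1
n=4: ⌈(5·308+130)/397⌉ − ⌈(4·308+130)/397⌉ = ⌈1670/397⌉ − ⌈1362/397⌉ = 5 − 4 = 1
n=5: ⌈(6·308+130)/397⌉ − ⌈(5·308+130)/397⌉ = ⌈1978/397⌉ − ⌈1670/397⌉ = 5 − 5 = 0
n=6: ⌈(7·308+130)/397⌉ − ⌈(6·308+130)/397⌉ = ⌈2286/397⌉ − ⌈1978/397⌉ = 6 − 5 = 1
n=7: ⌈(8·308+130)/397⌉ − ⌈(7·308+130)/397⌉ = ⌈2594/397⌉ − ⌈2286/397⌉ = 7 − 6 = 1
n=8: ⌈(9·308+130)/397⌉ − ⌈(8·308+130)/397⌉ = ⌈2902/397⌉ − ⌈2594/397⌉ = 8 − 7 = 1
n=9: ⌈(10·308+130)/397⌉ − ⌈(9·308+130)/397⌉ = ⌈3210/397⌉ − ⌈2902/397⌉ = 9 − 8 = 1
n=10: ⌈(11·308+130)/397⌉ − ⌈(10·308+130)/397⌉ = ⌈3518/397⌉ − ⌈3210/397⌉ = 9 − 9 = 0
n=11: ⌈(12·308+130)/397⌉ − ⌈(11·308+130)/397⌉ = ⌈3826/397⌉ − ⌈3518/397⌉ = 10 − 9 = 1
n=12: ⌈(13·308+130)/397⌉ − ⌈(12·308+130)/397⌉ = ⌈4134/397⌉ − ⌈3826/397⌉ = 11 − 10 = 1
n=13: ⌈(14·308+130)/397⌉ − ⌈(13·308+130)/397⌉ = ⌈4442/397⌉ − ⌈4134/397⌉ = 12 − 11 = 1
n=14: ⌈(15·308+130)/397⌉ − ⌈(14·308+130)/397⌉ = ⌈4750/397⌉ − ⌈4442/397⌉ = 12 − 12 = 0
n=15: ⌈(16·308+130)/397⌉ − ⌈(15·308+130)/397⌉ = ⌈5058/397⌉ − ⌈4750/397⌉ = 13 − 12 = 1
n=16: ⌈(17·308+130)/397⌉ − ⌈(16·308+130)/397⌉ = ⌈5366/397⌉ − ⌈5058/397⌉ = 14 − 13 = 1
n=17: ⌈(18·308+130)/397⌉ − ⌈(17·308+130)/397⌉ = ⌈5674/397⌉ − ⌈5366/397⌉ = 15 − 14 = 1
n=18: ⌈(19·308+130)/397⌉ − ⌈(18·308+130)/397⌉ = ⌈5982/397⌉ − ⌈5674/397⌉ = 16 − 15 = 1
n=19: ⌈(20·308+130)/397⌉ − ⌈(19·308+130)/397⌉ = ⌈6290/397⌉ − ⌈5982/397⌉ = 16 − 16 = 0
n=20: ⌈(21·308+130)/397⌉ − ⌈(20·308+130)/397⌉ = ⌈6598/397⌉ − ⌈6290/397⌉ = 17 − 16 = 1
n=21: ⌈(22·308+130)/397⌉ − ⌈(21·308+130)/397⌉ = ⌈6906/397⌉ − ⌈6598/397⌉ = 18 − 17 = 1
n=22: ⌈(23·308+130)/397⌉ − ⌈(22·308+130)/397⌉ = ⌈7214/397⌉ − ⌈6906/397⌉ = 19 − 18 = 1
n=23: ⌈(24·308+130)/397⌉ − ⌈(23·308+130)/397⌉ = ⌈7522/397⌉ − ⌈7214/397⌉ = 19 − 19 = 0
n=24: ⌈(25·308+130)/397⌉ − ⌈(24·308+130)/397⌉ = ⌈7830/397⌉ − ⌈7522/397⌉ = 20 − 19 = 1
n=25: ⌈(26·308+130)/397⌉ − ⌈(25·308+130)/397⌉ = ⌈8138/397⌉ − ⌈7830/397⌉ = 21 − 20 = 1
n=26: ⌈(27·308+130)/397⌉ − ⌈(26·308+130)/397⌉ = ⌈8446/397⌉ − ⌈8138/397⌉ = 22 − 21 = 1
n=27: ⌈(28·308+130)/397⌉ − ⌈(27·308+130)/397⌉ = ⌈8754/397⌉ − ⌈8446/397⌉ = 23 − 22 = 1
n=28: ⌈(29·308+130)/397⌉ − ⌈(28·308+130)/397⌉ = ⌈9062/397⌉ − ⌈8754/397⌉ = 23 − 23 = 0
n=29: ⌈(30·308+130)/397⌉ − ⌈(29·308+130)/397⌉ = ⌈9370/397⌉ − ⌈9062/397⌉ = 24 − 23 = 1
n=30: ⌈(31·308+130)/397⌉ − ⌈(30·308+130)/397⌉ = ⌈9678/397⌉ − ⌈9370/397⌉ = 25 − 24 = 1
n=31: ⌈(32·308+130)/397⌉ − ⌈(31·308+130)/397⌉ = ⌈9986/397⌉ − ⌈9678/397⌉ = 26 − 25 = 1
n=32: ⌈(33·308+130)/397⌉ − ⌈(32·308+130)/397⌉ = ⌈10294/397⌉ − ⌈9986/397⌉ = 26 − 26 = 0
n=33: ⌈(34·308+130)/397⌉ − ⌈(33·308+130)/397⌉ = ⌈10602/397⌉ − ⌈10294/397⌉ = 27 − 26 = 1
n=34: ⌈(35·308+130)/397⌉ − ⌈(34·308+130)/397⌉ = ⌈10910/397⌉ − ⌈10602/397⌉ = 28 − 27 = 1
n=35: ⌈(36·308+130)/397⌉ − ⌈(35·308+130)/397⌉ = ⌈11218/397⌉ − ⌈10910/397⌉ = 29 − 28 = 1
n=36: ⌈(37·308+130)/397⌉ − ⌈(36·308+130)/397⌉ = ⌈11526/397⌉ − ⌈11218/397⌉ = 30 − 29 = 1
n=37: ⌈(38·308+130)/397⌉ − ⌈(37·308+130)/397⌉ = ⌈11834/397⌉ − ⌈11526/397⌉ = 30 − 30 = 0
n=38: ⌈(39·308+130)/397⌉ − ⌈(38·308+130)/397⌉ = ⌈12142/397⌉ − ⌈11834/397⌉ = 31 − 30 = 1
n=39: ⌈(40·308+130)/397⌉ − ⌈(39·308+130)/397⌉ = ⌈12450/397⌉ − ⌈12142/397⌉ = 32 − 31 = 1
n=40: ⌈(41·308+130)/397⌉ − ⌈(40·308+130)/397⌉ = ⌈12758/397⌉ − ⌈12450/397⌉ = 33 − 32 = 1
n=41: ⌈(42·308+130)/397⌉ − ⌈(41·308+130)/397⌉ = ⌈13066/397⌉ − ⌈12758/397⌉ = 33 − 33 = 0
n=42: ⌈(43·308+130)/397⌉ − ⌈(42·308+130)/397⌉ = ⌈13374/397⌉ − ⌈13066/397⌉ = 34 − 33 = 1
n=43: ⌈(44·308+130)/397⌉ − ⌈(43·308+130)/397⌉ = ⌈13682/397⌉ − ⌈13374/397⌉ = 35 − 34 = 1
n=44: ⌈(45·308+130)/397⌉ − ⌈(44·308+130)/397⌉ = ⌈13990/397⌉ − ⌈13682/397⌉ = 36 − 35 = 1
n=45: ⌈(46·308+130)/397⌉ − ⌈(45·308+130)/397⌉ = ⌈14298/397⌉ − ⌈13990/397⌉ = 37 − 36 = 1
n=46: ⌈(47·308+130)/397⌉ − ⌈(46·308+130)/397⌉ = ⌈14606/397⌉ − ⌈14298/397⌉ = 37 − 37 = 0
n=47: ⌈(48·308+130)/397⌉ − ⌈(47·308+130)/397⌉ = ⌈14914/397⌉ − ⌈14606/397⌉ = 38 − 37 = 1
n=48: ⌈(49·308+130)/397⌉ − ⌈(48·308+130)/397⌉ = ⌈15222/397⌉ − ⌈14914/397⌉ = 39 − 38 = 1
n=49: ⌈(50·308+130)/397⌉ − ⌈(49·308+130)/397⌉ = ⌈15530/397⌉ − ⌈15222/397⌉ = 40 − 39 = 1
n=50: ⌈(51·308+130)/397⌉ − ⌈(50·308+130)/397⌉ = ⌈15838/397⌉ − ⌈15530/397⌉ = 40 − 40 = 0


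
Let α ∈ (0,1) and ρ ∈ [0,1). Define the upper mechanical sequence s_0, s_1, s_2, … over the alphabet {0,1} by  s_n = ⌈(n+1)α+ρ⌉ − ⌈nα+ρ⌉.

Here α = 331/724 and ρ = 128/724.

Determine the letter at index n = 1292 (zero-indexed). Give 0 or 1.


(n+1)α + ρ = (1293·331 + 128) / 724 = 428111/724
nα + ρ     = (1292·331 + 128) / 724 = 427780/724
⌈428111/724⌉ = 592,  ⌈427780/724⌉ = 591
s_{1292} = 592 − 591 = 1

1


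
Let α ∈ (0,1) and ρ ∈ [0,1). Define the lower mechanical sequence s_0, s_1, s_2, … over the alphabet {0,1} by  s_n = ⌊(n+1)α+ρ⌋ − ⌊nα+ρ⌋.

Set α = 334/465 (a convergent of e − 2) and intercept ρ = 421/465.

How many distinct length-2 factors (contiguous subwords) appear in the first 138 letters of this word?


3

t_n = ⌊(n·334+421)/465⌋ for n = 0 … 138:
  n=0…9: ⌊421/465⌋=0 ⌊755/465⌋=1 ⌊1089/465⌋=2 ⌊1423/465⌋=3 ⌊1757/465⌋=3 ⌊2091/465⌋=4 ⌊2425/465⌋=5 ⌊2759/465⌋=5 ⌊3093/465⌋=6 ⌊3427/465⌋=7
  n=10…19: ⌊3761/465⌋=8 ⌊4095/465⌋=8 ⌊4429/465⌋=9 ⌊4763/465⌋=10 ⌊5097/465⌋=10 ⌊5431/465⌋=11 ⌊5765/465⌋=12 ⌊6099/465⌋=13 ⌊6433/465⌋=13 ⌊6767/465⌋=14
  n=20…29: ⌊7101/465⌋=15 ⌊7435/465⌋=15 ⌊7769/465⌋=16 ⌊8103/465⌋=17 ⌊8437/465⌋=18 ⌊8771/465⌋=18 ⌊9105/465⌋=19 ⌊9439/465⌋=20 ⌊9773/465⌋=21 ⌊10107/465⌋=21
  n=30…39: ⌊10441/465⌋=22 ⌊10775/465⌋=23 ⌊11109/465⌋=23 ⌊11443/465⌋=24 ⌊11777/465⌋=25 ⌊12111/465⌋=26 ⌊12445/465⌋=26 ⌊12779/465⌋=27 ⌊13113/465⌋=28 ⌊13447/465⌋=28
  n=40…49: ⌊13781/465⌋=29 ⌊14115/465⌋=30 ⌊14449/465⌋=31 ⌊14783/465⌋=31 ⌊15117/465⌋=32 ⌊15451/465⌋=33 ⌊15785/465⌋=33 ⌊16119/465⌋=34 ⌊16453/465⌋=35 ⌊16787/465⌋=36
  n=50…59: ⌊17121/465⌋=36 ⌊17455/465⌋=37 ⌊17789/465⌋=38 ⌊18123/465⌋=38 ⌊18457/465⌋=39 ⌊18791/465⌋=40 ⌊19125/465⌋=41 ⌊19459/465⌋=41 ⌊19793/465⌋=42 ⌊20127/465⌋=43
  n=60…69: ⌊20461/465⌋=44 ⌊20795/465⌋=44 ⌊21129/465⌋=45 ⌊21463/465⌋=46 ⌊21797/465⌋=46 ⌊22131/465⌋=47 ⌊22465/465⌋=48 ⌊22799/465⌋=49 ⌊23133/465⌋=49 ⌊23467/465⌋=50
  n=70…79: ⌊23801/465⌋=51 ⌊24135/465⌋=51 ⌊24469/465⌋=52 ⌊24803/465⌋=53 ⌊25137/465⌋=54 ⌊25471/465⌋=54 ⌊25805/465⌋=55 ⌊26139/465⌋=56 ⌊26473/465⌋=56 ⌊26807/465⌋=57
  n=80…89: ⌊27141/465⌋=58 ⌊27475/465⌋=59 ⌊27809/465⌋=59 ⌊28143/465⌋=60 ⌊28477/465⌋=61 ⌊28811/465⌋=61 ⌊29145/465⌋=62 ⌊29479/465⌋=63 ⌊29813/465⌋=64 ⌊30147/465⌋=64
  n=90…99: ⌊30481/465⌋=65 ⌊30815/465⌋=66 ⌊31149/465⌋=66 ⌊31483/465⌋=67 ⌊31817/465⌋=68 ⌊32151/465⌋=69 ⌊32485/465⌋=69 ⌊32819/465⌋=70 ⌊33153/465⌋=71 ⌊33487/465⌋=72
  n=100…109: ⌊33821/465⌋=72 ⌊34155/465⌋=73 ⌊34489/465⌋=74 ⌊34823/465⌋=74 ⌊35157/465⌋=75 ⌊35491/465⌋=76 ⌊35825/465⌋=77 ⌊36159/465⌋=77 ⌊36493/465⌋=78 ⌊36827/465⌋=79
  n=110…119: ⌊37161/465⌋=79 ⌊37495/465⌋=80 ⌊37829/465⌋=81 ⌊38163/465⌋=82 ⌊38497/465⌋=82 ⌊38831/465⌋=83 ⌊39165/465⌋=84 ⌊39499/465⌋=84 ⌊39833/465⌋=85 ⌊40167/465⌋=86
  n=120…129: ⌊40501/465⌋=87 ⌊40835/465⌋=87 ⌊41169/465⌋=88 ⌊41503/465⌋=89 ⌊41837/465⌋=89 ⌊42171/465⌋=90 ⌊42505/465⌋=91 ⌊42839/465⌋=92 ⌊43173/465⌋=92 ⌊43507/465⌋=93
  n=130…138: ⌊43841/465⌋=94 ⌊44175/465⌋=95 ⌊44509/465⌋=95 ⌊44843/465⌋=96 ⌊45177/465⌋=97 ⌊45511/465⌋=97 ⌊45845/465⌋=98 ⌊46179/465⌋=99 ⌊46513/465⌋=100
s_n = t_(n+1) − t_n for n = 0 … 137 gives
prefix = 111011011101101110110111011101101110110111011011101101110111011011101101110110111011011101101110111011011101101110110111011011101110110111
slide a length-2 window over [0..1] … [136..137] (137 windows); first occurrence of each distinct factor:
  [  0..  1] 11
  [  2..  3] 10
  [  3..  4] 01
  (the other 134 windows repeat one of these)
distinct factors: {01, 10, 11}
count = 3  (Sturmian bound for length 2 is 3)


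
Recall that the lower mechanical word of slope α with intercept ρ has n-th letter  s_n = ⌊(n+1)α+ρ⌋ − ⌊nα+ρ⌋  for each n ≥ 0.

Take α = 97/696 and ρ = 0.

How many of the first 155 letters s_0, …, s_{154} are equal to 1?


21

#1s = Σ_{n=0}^{154} s_n = Σ_{n=0}^{154} (⌊(n+1)α+ρ⌋ − ⌊nα+ρ⌋)
the sum telescopes: every ⌊nα+ρ⌋ with 0 < n < 155 appears once with + and once with −, leaving ⌊155α+ρ⌋ − ⌊0·α+ρ⌋
155α + ρ = (155·97) / 696 = 15035/696
ρ = 0/696
⌊15035/696⌋ = 21,  ⌊0/696⌋ = 0
#1s = 21 − 0 = 21


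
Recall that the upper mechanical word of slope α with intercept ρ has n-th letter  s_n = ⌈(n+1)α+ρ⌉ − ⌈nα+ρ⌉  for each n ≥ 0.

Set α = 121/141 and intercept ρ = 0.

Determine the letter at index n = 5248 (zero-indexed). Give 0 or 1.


1

(n+1)α + ρ = (5249·121) / 141 = 635129/141
nα + ρ     = (5248·121) / 141 = 635008/141
⌈635129/141⌉ = 4505,  ⌈635008/141⌉ = 4504
s_{5248} = 4505 − 4504 = 1


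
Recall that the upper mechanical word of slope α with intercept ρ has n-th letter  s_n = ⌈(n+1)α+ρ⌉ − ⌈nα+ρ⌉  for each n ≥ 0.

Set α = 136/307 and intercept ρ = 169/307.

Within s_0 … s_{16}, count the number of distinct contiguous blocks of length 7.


8

t_n = ⌈(n·136+169)/307⌉ for n = 0 … 17:
  n=0…9: ⌈169/307⌉=1 ⌈305/307⌉=1 ⌈441/307⌉=2 ⌈577/307⌉=2 ⌈713/307⌉=3 ⌈849/307⌉=3 ⌈985/307⌉=4 ⌈1121/307⌉=4 ⌈1257/307⌉=5 ⌈1393/307⌉=5
  n=10…17: ⌈1529/307⌉=5 ⌈1665/307⌉=6 ⌈1801/307⌉=6 ⌈1937/307⌉=7 ⌈2073/307⌉=7 ⌈2209/307⌉=8 ⌈2345/307⌉=8 ⌈2481/307⌉=9
s_n = t_(n+1) − t_n for n = 0 … 16 gives
prefix = 01010101001010101
slide a length-7 window over [0..6] … [10..16] (11 windows); first occurrence of each distinct factor:
  [  0..  6] 0101010
  [  1..  7] 1010101
  [  3..  9] 1010100
  [  4.. 10] 0101001
  [  5.. 11] 1010010
  [  6.. 12] 0100101
  [  7.. 13] 1001010
  [  8.. 14] 0010101
  (the other 3 windows repeat one of these)
distinct factors: {0010101, 0100101, 0101001, 0101010, 1001010, 1010010, 1010100, 1010101}
count = 8  (Sturmian bound for length 7 is 8)


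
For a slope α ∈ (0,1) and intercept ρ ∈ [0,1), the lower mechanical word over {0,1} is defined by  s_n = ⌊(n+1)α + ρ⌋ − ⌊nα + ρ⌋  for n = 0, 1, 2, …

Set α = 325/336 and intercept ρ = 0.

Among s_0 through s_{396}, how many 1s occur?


384

#1s = Σ_{n=0}^{396} s_n = Σ_{n=0}^{396} (⌊(n+1)α+ρ⌋ − ⌊nα+ρ⌋)
the sum telescopes: every ⌊nα+ρ⌋ with 0 < n < 397 appears once with + and once with −, leaving ⌊397α+ρ⌋ − ⌊0·α+ρ⌋
397α + ρ = (397·325) / 336 = 129025/336
ρ = 0/336
⌊129025/336⌋ = 384,  ⌊0/336⌋ = 0
#1s = 384 − 0 = 384


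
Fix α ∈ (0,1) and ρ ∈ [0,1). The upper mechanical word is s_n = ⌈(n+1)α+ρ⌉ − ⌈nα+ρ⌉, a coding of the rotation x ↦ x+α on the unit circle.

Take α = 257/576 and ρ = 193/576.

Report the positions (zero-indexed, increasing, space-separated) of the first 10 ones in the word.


n=0: ⌈450/576⌉−⌈193/576⌉ = 1−1 = 0
n=1: ⌈707/576⌉−⌈450/576⌉ = 2−1 = 1  ← one
n=2: ⌈964/576⌉−⌈707/576⌉ = 2−2 = 0
n=3: ⌈1221/576⌉−⌈964/576⌉ = 3−2 = 1  ← one
n=4: ⌈1478/576⌉−⌈1221/576⌉ = 3−3 = 0
n=5: ⌈1735/576⌉−⌈1478/576⌉ = 4−3 = 1  ← one
n=6: ⌈1992/576⌉−⌈1735/576⌉ = 4−4 = 0
n=7: ⌈2249/576⌉−⌈1992/576⌉ = 4−4 = 0
n=8: ⌈2506/576⌉−⌈2249/576⌉ = 5−4 = 1  ← one
n=9: ⌈2763/576⌉−⌈2506/576⌉ = 5−5 = 0
n=10: ⌈3020/576⌉−⌈2763/576⌉ = 6−5 = 1  ← one
n=11: ⌈3277/576⌉−⌈3020/576⌉ = 6−6 = 0
n=12: ⌈3534/576⌉−⌈3277/576⌉ = 7−6 = 1  ← one
n=13: ⌈3791/576⌉−⌈3534/576⌉ = 7−7 = 0
n=14: ⌈4048/576⌉−⌈3791/576⌉ = 8−7 = 1  ← one
n=15: ⌈4305/576⌉−⌈4048/576⌉ = 8−8 = 0
n=16: ⌈4562/576⌉−⌈4305/576⌉ = 8−8 = 0
n=17: ⌈4819/576⌉−⌈4562/576⌉ = 9−8 = 1  ← one
n=18: ⌈5076/576⌉−⌈4819/576⌉ = 9−9 = 0
n=19: ⌈5333/576⌉−⌈5076/576⌉ = 10−9 = 1  ← one
n=20: ⌈5590/576⌉−⌈5333/576⌉ = 10−10 = 0
n=21: ⌈5847/576⌉−⌈5590/576⌉ = 11−10 = 1  ← one
positions of the first 10 ones: 1 3 5 8 10 12 14 17 19 21

1 3 5 8 10 12 14 17 19 21


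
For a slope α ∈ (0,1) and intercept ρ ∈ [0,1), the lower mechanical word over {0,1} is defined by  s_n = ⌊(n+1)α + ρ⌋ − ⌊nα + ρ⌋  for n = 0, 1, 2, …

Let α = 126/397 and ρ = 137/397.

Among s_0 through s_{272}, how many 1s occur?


#1s = Σ_{n=0}^{272} s_n = Σ_{n=0}^{272} (⌊(n+1)α+ρ⌋ − ⌊nα+ρ⌋)
the sum telescopes: every ⌊nα+ρ⌋ with 0 < n < 273 appears once with + and once with −, leaving ⌊273α+ρ⌋ − ⌊0·α+ρ⌋
273α + ρ = (273·126 + 137) / 397 = 34535/397
ρ = 137/397
⌊34535/397⌋ = 86,  ⌊137/397⌋ = 0
#1s = 86 − 0 = 86

86


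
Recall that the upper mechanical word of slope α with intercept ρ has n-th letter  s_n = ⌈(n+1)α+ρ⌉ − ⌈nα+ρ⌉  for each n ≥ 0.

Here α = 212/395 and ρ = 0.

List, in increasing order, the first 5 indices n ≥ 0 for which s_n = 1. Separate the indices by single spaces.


n=0: ⌈212/395⌉−⌈0/395⌉ = 1−0 = 1  ← one
n=1: ⌈424/395⌉−⌈212/395⌉ = 2−1 = 1  ← one
n=2: ⌈636/395⌉−⌈424/395⌉ = 2−2 = 0
n=3: ⌈848/395⌉−⌈636/395⌉ = 3−2 = 1  ← one
n=4: ⌈1060/395⌉−⌈848/395⌉ = 3−3 = 0
n=5: ⌈1272/395⌉−⌈1060/395⌉ = 4−3 = 1  ← one
n=6: ⌈1484/395⌉−⌈1272/395⌉ = 4−4 = 0
n=7: ⌈1696/395⌉−⌈1484/395⌉ = 5−4 = 1  ← one
positions of the first 5 ones: 0 1 3 5 7

0 1 3 5 7


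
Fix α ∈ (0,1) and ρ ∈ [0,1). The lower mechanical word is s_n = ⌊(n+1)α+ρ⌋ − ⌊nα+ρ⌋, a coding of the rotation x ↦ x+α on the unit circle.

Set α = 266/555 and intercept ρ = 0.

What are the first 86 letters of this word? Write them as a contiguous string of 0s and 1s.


n=0: ⌊(1·266)/555⌋ − ⌊(0·266)/555⌋ = ⌊266/555⌋ − ⌊0/555⌋ = 0 − 0 = 0
n=1: ⌊(2·266)/555⌋ − ⌊(1·266)/555⌋ = ⌊532/555⌋ − ⌊266/555⌋ = 0 − 0 = 0
n=2: ⌊(3·266)/555⌋ − ⌊(2·266)/555⌋ = ⌊798/555⌋ − ⌊532/555⌋ = 1 − 0 = 1
n=3: ⌊(4·266)/555⌋ − ⌊(3·266)/555⌋ = ⌊1064/555⌋ − ⌊798/555⌋ = 1 − 1 = 0
n=4: ⌊(5·266)/555⌋ − ⌊(4·266)/555⌋ = ⌊1330/555⌋ − ⌊1064/555⌋ = 2 − 1 = 1
n=5: ⌊(6·266)/555⌋ − ⌊(5·266)/555⌋ = ⌊1596/555⌋ − ⌊1330/555⌋ = 2 − 2 = 0
n=6: ⌊(7·266)/555⌋ − ⌊(6·266)/555⌋ = ⌊1862/555⌋ − ⌊1596/555⌋ = 3 − 2 = 1
n=7: ⌊(8·266)/555⌋ − ⌊(7·266)/555⌋ = ⌊2128/555⌋ − ⌊1862/555⌋ = 3 − 3 = 0
n=8: ⌊(9·266)/555⌋ − ⌊(8·266)/555⌋ = ⌊2394/555⌋ − ⌊2128/555⌋ = 4 − 3 = 1
n=9: ⌊(10·266)/555⌋ − ⌊(9·266)/555⌋ = ⌊2660/555⌋ − ⌊2394/555⌋ = 4 − 4 = 0
n=10: ⌊(11·266)/555⌋ − ⌊(10·266)/555⌋ = ⌊2926/555⌋ − ⌊2660/555⌋ = 5 − 4 = 1
n=11: ⌊(12·266)/555⌋ − ⌊(11·266)/555⌋ = ⌊3192/555⌋ − ⌊2926/555⌋ = 5 − 5 = 0
n=12: ⌊(13·266)/555⌋ − ⌊(12·266)/555⌋ = ⌊3458/555⌋ − ⌊3192/555⌋ = 6 − 5 = 1
n=13: ⌊(14·266)/555⌋ − ⌊(13·266)/555⌋ = ⌊3724/555⌋ − ⌊3458/555⌋ = 6 − 6 = 0
n=14: ⌊(15·266)/555⌋ − ⌊(14·266)/555⌋ = ⌊3990/555⌋ − ⌊3724/555⌋ = 7 − 6 = 1
n=15: ⌊(16·266)/555⌋ − ⌊(15·266)/555⌋ = ⌊4256/555⌋ − ⌊3990/555⌋ = 7 − 7 = 0
n=16: ⌊(17·266)/555⌋ − ⌊(16·266)/555⌋ = ⌊4522/555⌋ − ⌊4256/555⌋ = 8 − 7 = 1
n=17: ⌊(18·266)/555⌋ − ⌊(17·266)/555⌋ = ⌊4788/555⌋ − ⌊4522/555⌋ = 8 − 8 = 0
n=18: ⌊(19·266)/555⌋ − ⌊(18·266)/555⌋ = ⌊5054/555⌋ − ⌊4788/555⌋ = 9 − 8 = 1
n=19: ⌊(20·266)/555⌋ − ⌊(19·266)/555⌋ = ⌊5320/555⌋ − ⌊5054/555⌋ = 9 − 9 = 0
n=20: ⌊(21·266)/555⌋ − ⌊(20·266)/555⌋ = ⌊5586/555⌋ − ⌊5320/555⌋ = 10 − 9 = 1
n=21: ⌊(22·266)/555⌋ − ⌊(21·266)/555⌋ = ⌊5852/555⌋ − ⌊5586/555⌋ = 10 − 10 = 0
n=22: ⌊(23·266)/555⌋ − ⌊(22·266)/555⌋ = ⌊6118/555⌋ − ⌊5852/555⌋ = 11 − 10 = 1
n=23: ⌊(24·266)/555⌋ − ⌊(23·266)/555⌋ = ⌊6384/555⌋ − ⌊6118/555⌋ = 11 − 11 = 0
n=24: ⌊(25·266)/555⌋ − ⌊(24·266)/555⌋ = ⌊6650/555⌋ − ⌊6384/555⌋ = 11 − 11 = 0
n=25: ⌊(26·266)/555⌋ − ⌊(25·266)/555⌋ = ⌊6916/555⌋ − ⌊6650/555⌋ = 12 − 11 = 1
n=26: ⌊(27·266)/555⌋ − ⌊(26·266)/555⌋ = ⌊7182/555⌋ − ⌊6916/555⌋ = 12 − 12 = 0
n=27: ⌊(28·266)/555⌋ − ⌊(27·266)/555⌋ = ⌊7448/555⌋ − ⌊7182/555⌋ = 13 − 12 = 1
n=28: ⌊(29·266)/555⌋ − ⌊(28·266)/555⌋ = ⌊7714/555⌋ − ⌊7448/555⌋ = 13 − 13 = 0
n=29: ⌊(30·266)/555⌋ − ⌊(29·266)/555⌋ = ⌊7980/555⌋ − ⌊7714/555⌋ = 14 − 13 = 1
n=30: ⌊(31·266)/555⌋ − ⌊(30·266)/555⌋ = ⌊8246/555⌋ − ⌊7980/555⌋ = 14 − 14 = 0
n=31: ⌊(32·266)/555⌋ − ⌊(31·266)/555⌋ = ⌊8512/555⌋ − ⌊8246/555⌋ = 15 − 14 = 1
n=32: ⌊(33·266)/555⌋ − ⌊(32·266)/555⌋ = ⌊8778/555⌋ − ⌊8512/555⌋ = 15 − 15 = 0
n=33: ⌊(34·266)/555⌋ − ⌊(33·266)/555⌋ = ⌊9044/555⌋ − ⌊8778/555⌋ = 16 − 15 = 1
n=34: ⌊(35·266)/555⌋ − ⌊(34·266)/555⌋ = ⌊9310/555⌋ − ⌊9044/555⌋ = 16 − 16 = 0
n=35: ⌊(36·266)/555⌋ − ⌊(35·266)/555⌋ = ⌊9576/555⌋ − ⌊9310/555⌋ = 17 − 16 = 1
n=36: ⌊(37·266)/555⌋ − ⌊(36·266)/555⌋ = ⌊9842/555⌋ − ⌊9576/555⌋ = 17 − 17 = 0
n=37: ⌊(38·266)/555⌋ − ⌊(37·266)/555⌋ = ⌊10108/555⌋ − ⌊9842/555⌋ = 18 − 17 = 1
n=38: ⌊(39·266)/555⌋ − ⌊(38·266)/555⌋ = ⌊10374/555⌋ − ⌊10108/555⌋ = 18 − 18 = 0
n=39: ⌊(40·266)/555⌋ − ⌊(39·266)/555⌋ = ⌊10640/555⌋ − ⌊10374/555⌋ = 19 − 18 = 1
n=40: ⌊(41·266)/555⌋ − ⌊(40·266)/555⌋ = ⌊10906/555⌋ − ⌊10640/555⌋ = 19 − 19 = 0
n=41: ⌊(42·266)/555⌋ − ⌊(41·266)/555⌋ = ⌊11172/555⌋ − ⌊10906/555⌋ = 20 − 19 = 1
n=42: ⌊(43·266)/555⌋ − ⌊(42·266)/555⌋ = ⌊11438/555⌋ − ⌊11172/555⌋ = 20 − 20 = 0
n=43: ⌊(44·266)/555⌋ − ⌊(43·266)/555⌋ = ⌊11704/555⌋ − ⌊11438/555⌋ = 21 − 20 = 1
n=44: ⌊(45·266)/555⌋ − ⌊(44·266)/555⌋ = ⌊11970/555⌋ − ⌊11704/555⌋ = 21 − 21 = 0
n=45: ⌊(46·266)/555⌋ − ⌊(45·266)/555⌋ = ⌊12236/555⌋ − ⌊11970/555⌋ = 22 − 21 = 1
n=46: ⌊(47·266)/555⌋ − ⌊(46·266)/555⌋ = ⌊12502/555⌋ − ⌊12236/555⌋ = 22 − 22 = 0
n=47: ⌊(48·266)/555⌋ − ⌊(47·266)/555⌋ = ⌊12768/555⌋ − ⌊12502/555⌋ = 23 − 22 = 1
n=48: ⌊(49·266)/555⌋ − ⌊(48·266)/555⌋ = ⌊13034/555⌋ − ⌊12768/555⌋ = 23 − 23 = 0
n=49: ⌊(50·266)/555⌋ − ⌊(49·266)/555⌋ = ⌊13300/555⌋ − ⌊13034/555⌋ = 23 − 23 = 0
n=50: ⌊(51·266)/555⌋ − ⌊(50·266)/555⌋ = ⌊13566/555⌋ − ⌊13300/555⌋ = 24 − 23 = 1
n=51: ⌊(52·266)/555⌋ − ⌊(51·266)/555⌋ = ⌊13832/555⌋ − ⌊13566/555⌋ = 24 − 24 = 0
n=52: ⌊(53·266)/555⌋ − ⌊(52·266)/555⌋ = ⌊14098/555⌋ − ⌊13832/555⌋ = 25 − 24 = 1
n=53: ⌊(54·266)/555⌋ − ⌊(53·266)/555⌋ = ⌊14364/555⌋ − ⌊14098/555⌋ = 25 − 25 = 0
n=54: ⌊(55·266)/555⌋ − ⌊(54·266)/555⌋ = ⌊14630/555⌋ − ⌊14364/555⌋ = 26 − 25 = 1
n=55: ⌊(56·266)/555⌋ − ⌊(55·266)/555⌋ = ⌊14896/555⌋ − ⌊14630/555⌋ = 26 − 26 = 0
n=56: ⌊(57·266)/555⌋ − ⌊(56·266)/555⌋ = ⌊15162/555⌋ − ⌊14896/555⌋ = 27 − 26 = 1
n=57: ⌊(58·266)/555⌋ − ⌊(57·266)/555⌋ = ⌊15428/555⌋ − ⌊15162/555⌋ = 27 − 27 = 0
n=58: ⌊(59·266)/555⌋ − ⌊(58·266)/555⌋ = ⌊15694/555⌋ − ⌊15428/555⌋ = 28 − 27 = 1
n=59: ⌊(60·266)/555⌋ − ⌊(59·266)/555⌋ = ⌊15960/555⌋ − ⌊15694/555⌋ = 28 − 28 = 0
n=60: ⌊(61·266)/555⌋ − ⌊(60·266)/555⌋ = ⌊16226/555⌋ − ⌊15960/555⌋ = 29 − 28 = 1
n=61: ⌊(62·266)/555⌋ − ⌊(61·266)/555⌋ = ⌊16492/555⌋ − ⌊16226/555⌋ = 29 − 29 = 0
n=62: ⌊(63·266)/555⌋ − ⌊(62·266)/555⌋ = ⌊16758/555⌋ − ⌊16492/555⌋ = 30 − 29 = 1
n=63: ⌊(64·266)/555⌋ − ⌊(63·266)/555⌋ = ⌊17024/555⌋ − ⌊16758/555⌋ = 30 − 30 = 0
n=64: ⌊(65·266)/555⌋ − ⌊(64·266)/555⌋ = ⌊17290/555⌋ − ⌊17024/555⌋ = 31 − 30 = 1
n=65: ⌊(66·266)/555⌋ − ⌊(65·266)/555⌋ = ⌊17556/555⌋ − ⌊17290/555⌋ = 31 − 31 = 0
n=66: ⌊(67·266)/555⌋ − ⌊(66·266)/555⌋ = ⌊17822/555⌋ − ⌊17556/555⌋ = 32 − 31 = 1
n=67: ⌊(68·266)/555⌋ − ⌊(67·266)/555⌋ = ⌊18088/555⌋ − ⌊17822/555⌋ = 32 − 32 = 0
n=68: ⌊(69·266)/555⌋ − ⌊(68·266)/555⌋ = ⌊18354/555⌋ − ⌊18088/555⌋ = 33 − 32 = 1
n=69: ⌊(70·266)/555⌋ − ⌊(69·266)/555⌋ = ⌊18620/555⌋ − ⌊18354/555⌋ = 33 − 33 = 0
n=70: ⌊(71·266)/555⌋ − ⌊(70·266)/555⌋ = ⌊18886/555⌋ − ⌊18620/555⌋ = 34 − 33 = 1
n=71: ⌊(72·266)/555⌋ − ⌊(71·266)/555⌋ = ⌊19152/555⌋ − ⌊18886/555⌋ = 34 − 34 = 0
n=72: ⌊(73·266)/555⌋ − ⌊(72·266)/555⌋ = ⌊19418/555⌋ − ⌊19152/555⌋ = 34 − 34 = 0
n=73: ⌊(74·266)/555⌋ − ⌊(73·266)/555⌋ = ⌊19684/555⌋ − ⌊19418/555⌋ = 35 − 34 = 1
n=74: ⌊(75·266)/555⌋ − ⌊(74·266)/555⌋ = ⌊19950/555⌋ − ⌊19684/555⌋ = 35 − 35 = 0
n=75: ⌊(76·266)/555⌋ − ⌊(75·266)/555⌋ = ⌊20216/555⌋ − ⌊19950/555⌋ = 36 − 35 = 1
n=76: ⌊(77·266)/555⌋ − ⌊(76·266)/555⌋ = ⌊20482/555⌋ − ⌊20216/555⌋ = 36 − 36 = 0
n=77: ⌊(78·266)/555⌋ − ⌊(77·266)/555⌋ = ⌊20748/555⌋ − ⌊20482/555⌋ = 37 − 36 = 1
n=78: ⌊(79·266)/555⌋ − ⌊(78·266)/555⌋ = ⌊21014/555⌋ − ⌊20748/555⌋ = 37 − 37 = 0
n=79: ⌊(80·266)/555⌋ − ⌊(79·266)/555⌋ = ⌊21280/555⌋ − ⌊21014/555⌋ = 38 − 37 = 1
n=80: ⌊(81·266)/555⌋ − ⌊(80·266)/555⌋ = ⌊21546/555⌋ − ⌊21280/555⌋ = 38 − 38 = 0
n=81: ⌊(82·266)/555⌋ − ⌊(81·266)/555⌋ = ⌊21812/555⌋ − ⌊21546/555⌋ = 39 − 38 = 1
n=82: ⌊(83·266)/555⌋ − ⌊(82·266)/555⌋ = ⌊22078/555⌋ − ⌊21812/555⌋ = 39 − 39 = 0
n=83: ⌊(84·266)/555⌋ − ⌊(83·266)/555⌋ = ⌊22344/555⌋ − ⌊22078/555⌋ = 40 − 39 = 1
n=84: ⌊(85·266)/555⌋ − ⌊(84·266)/555⌋ = ⌊22610/555⌋ − ⌊22344/555⌋ = 40 − 40 = 0
n=85: ⌊(86·266)/555⌋ − ⌊(85·266)/555⌋ = ⌊22876/555⌋ − ⌊22610/555⌋ = 41 − 40 = 1

00101010101010101010101001010101010101010101010100101010101010101010101001010101010101
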